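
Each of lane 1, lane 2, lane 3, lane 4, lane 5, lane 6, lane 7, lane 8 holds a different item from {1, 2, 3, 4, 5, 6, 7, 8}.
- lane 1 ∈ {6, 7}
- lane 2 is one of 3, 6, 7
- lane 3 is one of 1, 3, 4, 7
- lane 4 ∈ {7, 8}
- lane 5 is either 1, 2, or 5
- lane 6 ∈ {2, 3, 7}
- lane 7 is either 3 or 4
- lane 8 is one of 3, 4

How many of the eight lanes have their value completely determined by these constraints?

Among the 8 variables, 5 fits only lane 5 (and all 8 values in {1, 2, 3, 4, 5, 6, 7, 8} must be used), so lane 5 = 5.
The 7 still-open variables draw from only 7 values {1, 2, 3, 4, 6, 7, 8}, so each is used; only lane 3 can be 1, hence lane 3 = 1.
Among the 6 still-open variables, 2 fits only lane 6 (and all 6 values in {2, 3, 4, 6, 7, 8} must be used), so lane 6 = 2.
The 5 still-open variables draw from only 5 values {3, 4, 6, 7, 8}, so each is used; only lane 4 can be 8, hence lane 4 = 8.
lane 7 and lane 8 between them cover only {3, 4} — a naked pair. Remove those values from lane 2.
Determined: lane 3=1, lane 4=8, lane 5=5, lane 6=2. The other lanes each still have more than one consistent value. That makes 4.

4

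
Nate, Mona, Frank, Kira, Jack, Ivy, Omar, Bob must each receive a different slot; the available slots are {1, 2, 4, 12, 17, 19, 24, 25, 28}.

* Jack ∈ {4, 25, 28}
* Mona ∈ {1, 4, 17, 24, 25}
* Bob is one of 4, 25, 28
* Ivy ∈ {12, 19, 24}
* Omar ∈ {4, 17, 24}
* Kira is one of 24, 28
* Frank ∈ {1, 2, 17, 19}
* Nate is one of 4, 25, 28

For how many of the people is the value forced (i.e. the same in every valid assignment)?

3

Nate, Jack, Bob share exactly the 3 values {4, 25, 28}; by pigeonhole those values go to them, so strike 4, 25, 28 from Mona, Kira, Omar.
Kira must be 24 (only option left). So Mona, Ivy, Omar can't be 24.
That leaves Omar = 17. Remove 17 from Mona, Frank.
That leaves Mona = 1. Remove 1 from Frank.
Determined: Mona=1, Kira=24, Omar=17. The other people each still have more than one consistent value. That makes 3.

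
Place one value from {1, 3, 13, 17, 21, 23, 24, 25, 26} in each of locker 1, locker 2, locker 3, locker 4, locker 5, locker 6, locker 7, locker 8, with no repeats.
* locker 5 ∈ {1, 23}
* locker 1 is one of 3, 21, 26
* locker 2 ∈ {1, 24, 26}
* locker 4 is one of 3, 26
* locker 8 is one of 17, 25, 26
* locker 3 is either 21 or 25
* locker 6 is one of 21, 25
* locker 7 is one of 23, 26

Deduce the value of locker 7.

The 8 variables draw from only 8 values {1, 3, 17, 21, 23, 24, 25, 26}, so each is used; only locker 8 can be 17, hence locker 8 = 17.
The 7 still-open variables draw from only 7 values {1, 3, 21, 23, 24, 25, 26}, so each is used; only locker 2 can be 24, hence locker 2 = 24.
The 6 still-open variables together cover exactly {1, 3, 21, 23, 25, 26} — 6 values for 6 variables — and 1 appears only in locker 5's list, so locker 5 = 1.
The 5 still-open variables draw from only 5 values {3, 21, 23, 25, 26}, so each is used; only locker 7 can be 23, hence locker 7 = 23.

23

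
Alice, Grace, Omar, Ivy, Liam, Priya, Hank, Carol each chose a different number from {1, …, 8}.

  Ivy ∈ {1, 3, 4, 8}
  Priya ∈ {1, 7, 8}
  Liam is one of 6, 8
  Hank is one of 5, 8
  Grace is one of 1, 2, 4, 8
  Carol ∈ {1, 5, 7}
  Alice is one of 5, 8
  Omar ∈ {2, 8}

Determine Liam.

The 8 variables draw from only 8 values {1, 2, 3, 4, 5, 6, 7, 8}, so each is used; only Ivy can be 3, hence Ivy = 3.
Among the 7 still-open variables, 4 fits only Grace (and all 7 values in {1, 2, 4, 5, 6, 7, 8} must be used), so Grace = 4.
The 6 still-open variables draw from only 6 values {1, 2, 5, 6, 7, 8}, so each is used; only Omar can be 2, hence Omar = 2.
Among the 5 still-open variables, 6 fits only Liam (and all 5 values in {1, 5, 6, 7, 8} must be used), so Liam = 6.

6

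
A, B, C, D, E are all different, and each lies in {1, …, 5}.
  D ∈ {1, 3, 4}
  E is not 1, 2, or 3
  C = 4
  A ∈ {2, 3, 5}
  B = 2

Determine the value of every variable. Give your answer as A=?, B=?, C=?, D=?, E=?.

A=3, B=2, C=4, D=1, E=5

B must be 2 (only option left). Eliminate 2 elsewhere: A.
C has just one choice, so C = 4. So D, E can't be 4.
That leaves E = 5. Eliminate 5 elsewhere: A.
That leaves A = 3. Eliminate 3 elsewhere: D.
D must be 1 (only option left).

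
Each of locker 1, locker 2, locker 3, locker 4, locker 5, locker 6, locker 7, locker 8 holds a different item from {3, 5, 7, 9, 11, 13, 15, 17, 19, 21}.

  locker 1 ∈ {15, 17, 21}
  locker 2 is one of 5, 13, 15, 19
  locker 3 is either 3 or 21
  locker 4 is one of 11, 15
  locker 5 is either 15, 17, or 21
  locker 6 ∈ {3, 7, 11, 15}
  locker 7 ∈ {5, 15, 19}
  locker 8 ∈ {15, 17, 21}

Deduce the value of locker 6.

locker 1, locker 5, locker 8 share exactly the 3 values {15, 17, 21}; by pigeonhole those values go to them, so strike 15, 17, 21 from locker 2, locker 3, locker 4, locker 6, locker 7.
locker 3 must be 3 (only option left). Remove 3 from locker 6.
That leaves locker 4 = 11. So locker 6 can't be 11.
So locker 6 = 7.

7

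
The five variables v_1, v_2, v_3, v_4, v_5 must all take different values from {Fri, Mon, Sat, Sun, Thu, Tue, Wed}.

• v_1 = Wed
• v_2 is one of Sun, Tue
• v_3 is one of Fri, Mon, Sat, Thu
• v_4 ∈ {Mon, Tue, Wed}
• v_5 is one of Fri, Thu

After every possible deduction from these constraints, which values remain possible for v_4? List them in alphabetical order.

Mon, Tue

v_1's domain is down to {Wed}, so v_1 = Wed. Strike Wed from v_4.
No further eliminations apply; v_4 can still be any of Mon, Tue.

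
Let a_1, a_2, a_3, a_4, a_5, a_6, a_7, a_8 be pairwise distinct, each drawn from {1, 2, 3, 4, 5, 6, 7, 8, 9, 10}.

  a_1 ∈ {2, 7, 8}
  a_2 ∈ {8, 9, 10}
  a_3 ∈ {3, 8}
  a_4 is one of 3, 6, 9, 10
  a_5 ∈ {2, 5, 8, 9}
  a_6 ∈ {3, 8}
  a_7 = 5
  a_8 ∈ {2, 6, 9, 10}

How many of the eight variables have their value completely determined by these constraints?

2

a_7 has just one choice, so a_7 = 5. Strike 5 from a_5.
The 7 still-open variables together cover exactly {2, 3, 6, 7, 8, 9, 10} — 7 values for 7 variables — and 7 appears only in a_1's list, so a_1 = 7.
a_3 and a_6 between them cover only {3, 8} — a naked pair. Remove those values from a_2, a_4, a_5.
Determined: a_1=7, a_7=5. The other variables each still have more than one consistent value. That makes 2.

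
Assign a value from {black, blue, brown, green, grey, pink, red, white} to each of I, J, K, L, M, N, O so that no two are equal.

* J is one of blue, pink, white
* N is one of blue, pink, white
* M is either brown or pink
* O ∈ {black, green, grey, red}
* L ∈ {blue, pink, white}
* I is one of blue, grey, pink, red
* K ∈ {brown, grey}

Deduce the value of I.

red

The 3 variables J, L, N are confined to {blue, pink, white}, which locks those values in; drop them from I, M.
M must be brown (only option left). Strike brown from K.
That leaves K = grey. So I, O can't be grey.
So I = red.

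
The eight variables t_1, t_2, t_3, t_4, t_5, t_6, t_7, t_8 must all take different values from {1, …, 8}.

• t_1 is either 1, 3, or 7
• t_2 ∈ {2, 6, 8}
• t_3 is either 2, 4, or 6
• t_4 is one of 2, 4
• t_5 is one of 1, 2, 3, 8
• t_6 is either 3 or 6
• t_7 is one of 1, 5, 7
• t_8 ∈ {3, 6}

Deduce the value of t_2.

Among the 8 variables, 5 fits only t_7 (and all 8 values in {1, 2, 3, 4, 5, 6, 7, 8} must be used), so t_7 = 5.
The 7 still-open variables draw from only 7 values {1, 2, 3, 4, 6, 7, 8}, so each is used; only t_1 can be 7, hence t_1 = 7.
The 6 still-open variables together cover exactly {1, 2, 3, 4, 6, 8} — 6 values for 6 variables — and 1 appears only in t_5's list, so t_5 = 1.
The 5 still-open variables draw from only 5 values {2, 3, 4, 6, 8}, so each is used; only t_2 can be 8, hence t_2 = 8.

8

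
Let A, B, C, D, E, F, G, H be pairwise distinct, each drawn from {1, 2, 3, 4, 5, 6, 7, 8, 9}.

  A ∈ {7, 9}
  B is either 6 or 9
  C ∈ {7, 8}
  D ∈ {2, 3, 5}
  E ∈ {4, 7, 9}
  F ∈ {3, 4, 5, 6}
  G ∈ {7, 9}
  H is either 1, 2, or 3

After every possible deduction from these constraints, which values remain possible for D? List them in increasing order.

A and G share exactly the 2 values {7, 9}; by pigeonhole those values go to them, so strike 7, 9 from B, C, E.
B's domain is down to {6}, so B = 6. Eliminate 6 elsewhere: F.
C has just one choice, so C = 8.
E's domain is down to {4}, so E = 4. Strike 4 from F.
No further eliminations apply; D can still be any of 2, 3, 5.

2, 3, 5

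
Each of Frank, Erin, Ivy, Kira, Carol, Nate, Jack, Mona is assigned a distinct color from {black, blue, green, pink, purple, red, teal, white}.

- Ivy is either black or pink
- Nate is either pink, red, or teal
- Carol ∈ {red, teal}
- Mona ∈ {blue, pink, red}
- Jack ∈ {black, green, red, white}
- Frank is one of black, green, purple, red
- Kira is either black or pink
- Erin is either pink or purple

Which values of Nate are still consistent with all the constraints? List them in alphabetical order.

red, teal

The 8 variables draw from only 8 values {black, blue, green, pink, purple, red, teal, white}, so each is used; only Mona can be blue, hence Mona = blue.
The 7 still-open variables together cover exactly {black, green, pink, purple, red, teal, white} — 7 values for 7 variables — and white appears only in Jack's list, so Jack = white.
Among the 6 still-open variables, green fits only Frank (and all 6 values in {black, green, pink, purple, red, teal} must be used), so Frank = green.
The 5 still-open variables draw from only 5 values {black, pink, purple, red, teal}, so each is used; only Erin can be purple, hence Erin = purple.
The 2 variables Ivy and Kira are confined to {black, pink}, which locks those values in; drop them from Nate.
No further eliminations apply; Nate can still be any of red, teal.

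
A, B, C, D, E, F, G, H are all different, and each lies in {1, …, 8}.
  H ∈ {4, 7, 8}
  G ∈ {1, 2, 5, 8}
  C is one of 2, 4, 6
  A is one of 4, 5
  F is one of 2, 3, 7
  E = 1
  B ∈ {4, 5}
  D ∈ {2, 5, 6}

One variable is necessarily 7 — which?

H

E has just one choice, so E = 1. Remove 1 from G.
The 7 still-open variables together cover exactly {2, 3, 4, 5, 6, 7, 8} — 7 values for 7 variables — and 3 appears only in F's list, so F = 3.
The 6 still-open variables draw from only 6 values {2, 4, 5, 6, 7, 8}, so each is used; only H can be 7, hence H = 7.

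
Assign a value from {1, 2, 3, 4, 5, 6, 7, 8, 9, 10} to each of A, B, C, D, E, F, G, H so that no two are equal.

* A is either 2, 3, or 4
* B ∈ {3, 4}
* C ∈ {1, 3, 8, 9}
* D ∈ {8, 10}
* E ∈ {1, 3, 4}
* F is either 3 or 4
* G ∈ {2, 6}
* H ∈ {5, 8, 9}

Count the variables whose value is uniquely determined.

B and F between them cover only {3, 4} — a naked pair. Remove those values from A, C, E.
A must be 2 (only option left). Strike 2 from G.
E's domain is down to {1}, so E = 1. Remove 1 from C.
G must be 6 (only option left).
Determined: A=2, E=1, G=6. The other variables each still have more than one consistent value. That makes 3.

3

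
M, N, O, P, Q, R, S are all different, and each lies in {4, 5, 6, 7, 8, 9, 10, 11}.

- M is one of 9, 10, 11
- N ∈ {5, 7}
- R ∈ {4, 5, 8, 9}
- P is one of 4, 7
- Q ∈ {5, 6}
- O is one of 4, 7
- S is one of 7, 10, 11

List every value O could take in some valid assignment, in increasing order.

4, 7

O and P share exactly the 2 values {4, 7}; by pigeonhole those values go to them, so strike 4, 7 from N, R, S.
N has just one choice, so N = 5. Strike 5 from Q, R.
Q must be 6 (only option left).
No further eliminations apply; O can still be any of 4, 7.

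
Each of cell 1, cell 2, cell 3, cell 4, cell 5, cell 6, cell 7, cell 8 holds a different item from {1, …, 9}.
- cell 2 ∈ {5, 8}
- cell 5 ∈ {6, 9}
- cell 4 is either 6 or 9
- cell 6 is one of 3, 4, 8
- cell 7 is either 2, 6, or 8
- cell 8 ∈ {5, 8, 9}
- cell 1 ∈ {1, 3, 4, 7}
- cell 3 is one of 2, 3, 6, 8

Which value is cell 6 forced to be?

The 2 variables cell 4 and cell 5 are confined to {6, 9}, which locks those values in; drop them from cell 3, cell 7, cell 8.
The 2 variables cell 2 and cell 8 are confined to {5, 8}, which locks those values in; drop them from cell 3, cell 6, cell 7.
cell 7 must be 2 (only option left). Eliminate 2 elsewhere: cell 3.
That leaves cell 3 = 3. Strike 3 from cell 1, cell 6.
So cell 6 = 4.

4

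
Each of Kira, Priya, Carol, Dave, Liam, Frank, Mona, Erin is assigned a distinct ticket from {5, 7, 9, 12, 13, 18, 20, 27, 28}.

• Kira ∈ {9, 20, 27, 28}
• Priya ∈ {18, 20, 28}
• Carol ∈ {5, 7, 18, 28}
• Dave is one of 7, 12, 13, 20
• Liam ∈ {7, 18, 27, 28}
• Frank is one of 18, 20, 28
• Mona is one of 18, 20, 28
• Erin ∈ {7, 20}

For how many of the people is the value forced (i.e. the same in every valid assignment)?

Priya, Frank, Mona between them cover only {18, 20, 28} — a naked triple. Remove those values from Kira, Carol, Dave, Liam, Erin.
Erin must be 7 (only option left). So Carol, Dave, Liam can't be 7.
Carol has just one choice, so Carol = 5.
Liam's domain is down to {27}, so Liam = 27. Eliminate 27 elsewhere: Kira.
Kira's domain is down to {9}, so Kira = 9.
Determined: Kira=9, Carol=5, Liam=27, Erin=7. The other people each still have more than one consistent value. That makes 4.

4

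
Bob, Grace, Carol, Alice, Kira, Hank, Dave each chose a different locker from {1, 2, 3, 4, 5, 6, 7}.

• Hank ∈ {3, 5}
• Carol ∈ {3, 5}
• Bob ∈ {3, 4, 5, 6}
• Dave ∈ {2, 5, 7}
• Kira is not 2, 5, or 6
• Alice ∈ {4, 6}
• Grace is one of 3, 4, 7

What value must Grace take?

7

Among the 7 variables, 1 fits only Kira (and all 7 values in {1, 2, 3, 4, 5, 6, 7} must be used), so Kira = 1.
Among the 6 still-open variables, 2 fits only Dave (and all 6 values in {2, 3, 4, 5, 6, 7} must be used), so Dave = 2.
Among the 5 still-open variables, 7 fits only Grace (and all 5 values in {3, 4, 5, 6, 7} must be used), so Grace = 7.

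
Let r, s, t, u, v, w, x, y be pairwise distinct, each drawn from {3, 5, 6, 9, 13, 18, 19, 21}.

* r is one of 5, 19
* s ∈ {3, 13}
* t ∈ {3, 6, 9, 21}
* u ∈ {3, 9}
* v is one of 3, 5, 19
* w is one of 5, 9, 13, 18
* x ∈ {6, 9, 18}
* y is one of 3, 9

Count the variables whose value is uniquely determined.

4

The 8 variables together cover exactly {3, 5, 6, 9, 13, 18, 19, 21} — 8 values for 8 variables — and 21 appears only in t's list, so t = 21.
The 7 still-open variables draw from only 7 values {3, 5, 6, 9, 13, 18, 19}, so each is used; only x can be 6, hence x = 6.
Among the 6 still-open variables, 18 fits only w (and all 6 values in {3, 5, 9, 13, 18, 19} must be used), so w = 18.
Among the 5 still-open variables, 13 fits only s (and all 5 values in {3, 5, 9, 13, 19} must be used), so s = 13.
u and y share exactly the 2 values {3, 9}; by pigeonhole those values go to them, so strike 3, 9 from v.
Determined: s=13, t=21, w=18, x=6. The other variables each still have more than one consistent value. That makes 4.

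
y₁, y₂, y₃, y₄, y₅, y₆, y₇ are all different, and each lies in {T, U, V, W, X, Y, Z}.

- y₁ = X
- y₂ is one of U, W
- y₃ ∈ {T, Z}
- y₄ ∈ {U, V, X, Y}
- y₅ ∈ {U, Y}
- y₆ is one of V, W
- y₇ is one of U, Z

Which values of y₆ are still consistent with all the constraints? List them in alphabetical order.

y₁'s domain is down to {X}, so y₁ = X. Eliminate X elsewhere: y₄.
Among the 6 still-open variables, T fits only y₃ (and all 6 values in {T, U, V, W, Y, Z} must be used), so y₃ = T.
The 5 still-open variables draw from only 5 values {U, V, W, Y, Z}, so each is used; only y₇ can be Z, hence y₇ = Z.
No further eliminations apply; y₆ can still be any of V, W.

V, W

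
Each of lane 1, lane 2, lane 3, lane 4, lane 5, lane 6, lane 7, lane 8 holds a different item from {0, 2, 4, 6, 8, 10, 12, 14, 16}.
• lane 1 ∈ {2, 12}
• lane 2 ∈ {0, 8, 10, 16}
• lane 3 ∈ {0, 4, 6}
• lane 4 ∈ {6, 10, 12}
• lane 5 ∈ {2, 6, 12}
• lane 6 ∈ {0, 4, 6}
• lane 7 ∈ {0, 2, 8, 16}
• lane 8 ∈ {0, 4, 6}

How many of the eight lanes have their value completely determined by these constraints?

1

lane 3, lane 6, lane 8 share exactly the 3 values {0, 4, 6}; by pigeonhole those values go to them, so strike 0, 4, 6 from lane 2, lane 4, lane 5, lane 7.
lane 1 and lane 5 between them cover only {2, 12} — a naked pair. Remove those values from lane 4, lane 7.
That leaves lane 4 = 10. Remove 10 from lane 2.
Determined: lane 4=10. The other lanes each still have more than one consistent value. That makes 1.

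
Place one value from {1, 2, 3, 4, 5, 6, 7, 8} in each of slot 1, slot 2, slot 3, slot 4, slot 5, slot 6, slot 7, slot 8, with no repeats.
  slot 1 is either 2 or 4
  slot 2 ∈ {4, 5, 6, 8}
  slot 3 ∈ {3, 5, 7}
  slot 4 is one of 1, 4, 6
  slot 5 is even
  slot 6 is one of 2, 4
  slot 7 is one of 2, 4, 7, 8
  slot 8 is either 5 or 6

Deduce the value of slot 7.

7

The 8 variables draw from only 8 values {1, 2, 3, 4, 5, 6, 7, 8}, so each is used; only slot 4 can be 1, hence slot 4 = 1.
Among the 7 still-open variables, 3 fits only slot 3 (and all 7 values in {2, 3, 4, 5, 6, 7, 8} must be used), so slot 3 = 3.
Among the 6 still-open variables, 7 fits only slot 7 (and all 6 values in {2, 4, 5, 6, 7, 8} must be used), so slot 7 = 7.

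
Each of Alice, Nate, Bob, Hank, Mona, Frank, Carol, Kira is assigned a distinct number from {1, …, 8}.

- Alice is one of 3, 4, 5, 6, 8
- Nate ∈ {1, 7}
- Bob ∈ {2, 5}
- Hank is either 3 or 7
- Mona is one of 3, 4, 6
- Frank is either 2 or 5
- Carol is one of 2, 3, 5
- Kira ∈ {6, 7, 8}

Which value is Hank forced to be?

Among the 8 variables, 1 fits only Nate (and all 8 values in {1, 2, 3, 4, 5, 6, 7, 8} must be used), so Nate = 1.
Bob and Frank share exactly the 2 values {2, 5}; by pigeonhole those values go to them, so strike 2, 5 from Alice, Carol.
Carol's domain is down to {3}, so Carol = 3. Remove 3 from Alice, Hank, Mona.
So Hank = 7.

7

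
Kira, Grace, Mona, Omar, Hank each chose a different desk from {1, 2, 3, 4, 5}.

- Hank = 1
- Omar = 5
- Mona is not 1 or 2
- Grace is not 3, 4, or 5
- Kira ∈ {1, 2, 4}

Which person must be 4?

Kira

Omar's domain is down to {5}, so Omar = 5. Eliminate 5 elsewhere: Mona.
That leaves Hank = 1. Remove 1 from Kira, Grace.
Grace must be 2 (only option left). Strike 2 from Kira.
So 4 goes to Kira.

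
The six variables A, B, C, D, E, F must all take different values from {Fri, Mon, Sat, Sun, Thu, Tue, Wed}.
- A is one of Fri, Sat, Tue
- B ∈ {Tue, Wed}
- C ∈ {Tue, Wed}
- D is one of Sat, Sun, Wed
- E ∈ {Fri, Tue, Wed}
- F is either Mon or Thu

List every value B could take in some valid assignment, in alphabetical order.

B and C share exactly the 2 values {Tue, Wed}; by pigeonhole those values go to them, so strike Tue, Wed from A, D, E.
E's domain is down to {Fri}, so E = Fri. Strike Fri from A.
A must be Sat (only option left). So D can't be Sat.
D has just one choice, so D = Sun.
No further eliminations apply; B can still be any of Tue, Wed.

Tue, Wed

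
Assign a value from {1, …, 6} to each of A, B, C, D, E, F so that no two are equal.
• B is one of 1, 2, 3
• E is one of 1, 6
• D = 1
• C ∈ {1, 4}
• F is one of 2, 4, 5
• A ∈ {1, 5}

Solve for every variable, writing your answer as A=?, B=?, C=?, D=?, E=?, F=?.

D has just one choice, so D = 1. Strike 1 from A, B, C, E.
That leaves E = 6.
That leaves A = 5. Strike 5 from F.
C has just one choice, so C = 4. Strike 4 from F.
F's domain is down to {2}, so F = 2. Eliminate 2 elsewhere: B.
That leaves B = 3.

A=5, B=3, C=4, D=1, E=6, F=2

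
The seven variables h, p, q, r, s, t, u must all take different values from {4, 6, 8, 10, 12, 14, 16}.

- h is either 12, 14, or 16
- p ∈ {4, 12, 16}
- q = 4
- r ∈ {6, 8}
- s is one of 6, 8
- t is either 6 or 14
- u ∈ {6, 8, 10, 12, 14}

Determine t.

14

q has just one choice, so q = 4. Remove 4 from p.
Among the 6 still-open variables, 10 fits only u (and all 6 values in {6, 8, 10, 12, 14, 16} must be used), so u = 10.
r and s between them cover only {6, 8} — a naked pair. Remove those values from t.
So t = 14.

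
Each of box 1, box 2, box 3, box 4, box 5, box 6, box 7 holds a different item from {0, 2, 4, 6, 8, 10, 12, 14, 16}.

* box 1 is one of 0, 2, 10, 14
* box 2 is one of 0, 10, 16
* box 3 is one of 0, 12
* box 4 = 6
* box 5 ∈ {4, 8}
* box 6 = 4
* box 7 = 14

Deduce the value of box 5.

8

box 4 has just one choice, so box 4 = 6.
box 6 has just one choice, so box 6 = 4. Eliminate 4 elsewhere: box 5.
So box 5 = 8.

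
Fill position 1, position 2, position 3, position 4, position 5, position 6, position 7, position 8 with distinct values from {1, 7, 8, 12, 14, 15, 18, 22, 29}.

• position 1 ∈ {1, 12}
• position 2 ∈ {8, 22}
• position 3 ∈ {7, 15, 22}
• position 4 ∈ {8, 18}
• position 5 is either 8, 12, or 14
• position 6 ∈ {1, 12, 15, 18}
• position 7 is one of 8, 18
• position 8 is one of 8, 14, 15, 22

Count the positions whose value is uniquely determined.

The 8 variables together cover exactly {1, 7, 8, 12, 14, 15, 18, 22} — 8 values for 8 variables — and 7 appears only in position 3's list, so position 3 = 7.
The 2 variables position 4 and position 7 are confined to {8, 18}, which locks those values in; drop them from position 2, position 5, position 6, position 8.
position 2 must be 22 (only option left). So position 8 can't be 22.
Determined: position 2=22, position 3=7. The other positions each still have more than one consistent value. That makes 2.

2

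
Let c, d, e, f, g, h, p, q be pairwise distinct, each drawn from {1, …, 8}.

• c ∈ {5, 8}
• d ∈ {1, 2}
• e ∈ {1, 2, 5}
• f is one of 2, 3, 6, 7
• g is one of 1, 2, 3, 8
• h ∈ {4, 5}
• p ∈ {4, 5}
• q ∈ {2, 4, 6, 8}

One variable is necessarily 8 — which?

The 8 variables draw from only 8 values {1, 2, 3, 4, 5, 6, 7, 8}, so each is used; only f can be 7, hence f = 7.
The 7 still-open variables together cover exactly {1, 2, 3, 4, 5, 6, 8} — 7 values for 7 variables — and 3 appears only in g's list, so g = 3.
The 6 still-open variables together cover exactly {1, 2, 4, 5, 6, 8} — 6 values for 6 variables — and 6 appears only in q's list, so q = 6.
The 5 still-open variables together cover exactly {1, 2, 4, 5, 8} — 5 values for 5 variables — and 8 appears only in c's list, so c = 8.

c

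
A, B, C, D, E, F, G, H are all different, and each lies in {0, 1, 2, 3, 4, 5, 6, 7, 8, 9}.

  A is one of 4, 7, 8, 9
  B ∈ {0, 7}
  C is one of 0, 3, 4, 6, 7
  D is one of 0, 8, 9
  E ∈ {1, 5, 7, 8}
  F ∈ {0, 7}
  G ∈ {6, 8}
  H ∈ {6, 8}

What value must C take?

3

B and F share exactly the 2 values {0, 7}; by pigeonhole those values go to them, so strike 0, 7 from A, C, D, E.
The 2 variables G and H are confined to {6, 8}, which locks those values in; drop them from A, C, D, E.
D's domain is down to {9}, so D = 9. So A can't be 9.
That leaves A = 4. So C can't be 4.
So C = 3.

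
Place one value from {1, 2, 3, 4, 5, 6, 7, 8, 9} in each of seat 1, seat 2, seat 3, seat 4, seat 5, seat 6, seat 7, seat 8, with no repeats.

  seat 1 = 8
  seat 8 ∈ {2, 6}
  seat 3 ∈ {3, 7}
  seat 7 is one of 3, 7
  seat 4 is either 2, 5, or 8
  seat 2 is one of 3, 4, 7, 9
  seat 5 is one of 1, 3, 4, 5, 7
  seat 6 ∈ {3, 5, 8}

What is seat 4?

seat 1 has just one choice, so seat 1 = 8. So seat 4, seat 6 can't be 8.
seat 3 and seat 7 between them cover only {3, 7} — a naked pair. Remove those values from seat 2, seat 5, seat 6.
seat 6's domain is down to {5}, so seat 6 = 5. So seat 4, seat 5 can't be 5.
So seat 4 = 2.

2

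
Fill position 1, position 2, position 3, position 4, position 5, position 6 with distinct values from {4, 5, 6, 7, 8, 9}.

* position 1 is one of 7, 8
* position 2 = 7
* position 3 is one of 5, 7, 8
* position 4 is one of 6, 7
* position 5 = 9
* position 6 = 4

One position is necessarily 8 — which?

position 1

position 2's domain is down to {7}, so position 2 = 7. Remove 7 from position 1, position 3, position 4.
So 8 goes to position 1.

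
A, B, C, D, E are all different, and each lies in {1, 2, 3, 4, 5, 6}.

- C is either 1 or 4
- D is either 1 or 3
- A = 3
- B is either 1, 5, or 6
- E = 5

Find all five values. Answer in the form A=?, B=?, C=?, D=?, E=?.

A=3, B=6, C=4, D=1, E=5

A must be 3 (only option left). Strike 3 from D.
D has just one choice, so D = 1. Strike 1 from B, C.
E has just one choice, so E = 5. So B can't be 5.
That leaves B = 6.
C's domain is down to {4}, so C = 4.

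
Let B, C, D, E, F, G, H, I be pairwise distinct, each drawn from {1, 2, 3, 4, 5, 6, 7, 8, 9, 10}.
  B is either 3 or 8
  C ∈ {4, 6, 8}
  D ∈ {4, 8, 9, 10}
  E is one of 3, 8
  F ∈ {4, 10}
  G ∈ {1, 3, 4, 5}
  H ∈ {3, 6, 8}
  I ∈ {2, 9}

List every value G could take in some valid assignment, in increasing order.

1, 5

B and E share exactly the 2 values {3, 8}; by pigeonhole those values go to them, so strike 3, 8 from C, D, G, H.
H must be 6 (only option left). Strike 6 from C.
C must be 4 (only option left). So D, F, G can't be 4.
That leaves F = 10. Strike 10 from D.
D has just one choice, so D = 9. Eliminate 9 elsewhere: I.
I must be 2 (only option left).
No further eliminations apply; G can still be any of 1, 5.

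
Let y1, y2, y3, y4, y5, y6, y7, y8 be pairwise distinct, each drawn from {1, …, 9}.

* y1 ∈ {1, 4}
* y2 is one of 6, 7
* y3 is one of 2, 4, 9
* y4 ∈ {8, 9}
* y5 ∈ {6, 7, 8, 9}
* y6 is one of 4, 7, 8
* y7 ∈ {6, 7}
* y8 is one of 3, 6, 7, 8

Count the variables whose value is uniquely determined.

The 8 variables together cover exactly {1, 2, 3, 4, 6, 7, 8, 9} — 8 values for 8 variables — and 1 appears only in y1's list, so y1 = 1.
Among the 7 still-open variables, 2 fits only y3 (and all 7 values in {2, 3, 4, 6, 7, 8, 9} must be used), so y3 = 2.
The 6 still-open variables draw from only 6 values {3, 4, 6, 7, 8, 9}, so each is used; only y8 can be 3, hence y8 = 3.
The 5 still-open variables draw from only 5 values {4, 6, 7, 8, 9}, so each is used; only y6 can be 4, hence y6 = 4.
y2 and y7 between them cover only {6, 7} — a naked pair. Remove those values from y5.
Determined: y1=1, y3=2, y6=4, y8=3. The other variables each still have more than one consistent value. That makes 4.

4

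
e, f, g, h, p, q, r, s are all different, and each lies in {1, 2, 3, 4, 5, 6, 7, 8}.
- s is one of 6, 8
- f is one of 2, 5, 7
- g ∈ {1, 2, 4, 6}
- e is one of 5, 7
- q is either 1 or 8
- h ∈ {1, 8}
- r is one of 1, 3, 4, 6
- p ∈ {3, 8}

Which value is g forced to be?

h and q share exactly the 2 values {1, 8}; by pigeonhole those values go to them, so strike 1, 8 from g, p, r, s.
p's domain is down to {3}, so p = 3. Eliminate 3 elsewhere: r.
s has just one choice, so s = 6. Strike 6 from g, r.
r's domain is down to {4}, so r = 4. So g can't be 4.
So g = 2.

2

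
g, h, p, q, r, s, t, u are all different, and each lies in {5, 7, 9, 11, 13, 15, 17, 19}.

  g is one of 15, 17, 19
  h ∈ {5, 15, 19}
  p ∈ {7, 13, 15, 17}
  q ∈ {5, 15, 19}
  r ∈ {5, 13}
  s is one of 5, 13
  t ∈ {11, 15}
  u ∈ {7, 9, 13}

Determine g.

The 8 variables together cover exactly {5, 7, 9, 11, 13, 15, 17, 19} — 8 values for 8 variables — and 9 appears only in u's list, so u = 9.
Among the 7 still-open variables, 7 fits only p (and all 7 values in {5, 7, 11, 13, 15, 17, 19} must be used), so p = 7.
Among the 6 still-open variables, 11 fits only t (and all 6 values in {5, 11, 13, 15, 17, 19} must be used), so t = 11.
The 5 still-open variables together cover exactly {5, 13, 15, 17, 19} — 5 values for 5 variables — and 17 appears only in g's list, so g = 17.

17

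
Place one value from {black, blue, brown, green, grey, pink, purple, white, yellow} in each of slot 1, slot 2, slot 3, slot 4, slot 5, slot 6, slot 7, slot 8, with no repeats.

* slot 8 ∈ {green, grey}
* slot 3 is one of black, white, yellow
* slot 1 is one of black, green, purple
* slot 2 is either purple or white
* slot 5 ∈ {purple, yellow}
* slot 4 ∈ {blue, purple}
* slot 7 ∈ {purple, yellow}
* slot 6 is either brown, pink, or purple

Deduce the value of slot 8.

slot 5 and slot 7 between them cover only {purple, yellow} — a naked pair. Remove those values from slot 1, slot 2, slot 3, slot 4, slot 6.
slot 2's domain is down to {white}, so slot 2 = white. So slot 3 can't be white.
slot 3 must be black (only option left). Strike black from slot 1.
slot 4 must be blue (only option left).
slot 1's domain is down to {green}, so slot 1 = green. Eliminate green elsewhere: slot 8.
So slot 8 = grey.

grey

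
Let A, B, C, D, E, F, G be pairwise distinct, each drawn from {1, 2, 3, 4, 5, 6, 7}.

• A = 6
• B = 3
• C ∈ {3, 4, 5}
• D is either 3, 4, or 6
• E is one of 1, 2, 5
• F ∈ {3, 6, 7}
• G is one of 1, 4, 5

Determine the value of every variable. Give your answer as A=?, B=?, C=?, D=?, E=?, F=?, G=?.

A=6, B=3, C=5, D=4, E=2, F=7, G=1

A has just one choice, so A = 6. So D, F can't be 6.
That leaves B = 3. Eliminate 3 elsewhere: C, D, F.
D has just one choice, so D = 4. Remove 4 from C, G.
F must be 7 (only option left).
C has just one choice, so C = 5. So E, G can't be 5.
G must be 1 (only option left). So E can't be 1.
E's domain is down to {2}, so E = 2.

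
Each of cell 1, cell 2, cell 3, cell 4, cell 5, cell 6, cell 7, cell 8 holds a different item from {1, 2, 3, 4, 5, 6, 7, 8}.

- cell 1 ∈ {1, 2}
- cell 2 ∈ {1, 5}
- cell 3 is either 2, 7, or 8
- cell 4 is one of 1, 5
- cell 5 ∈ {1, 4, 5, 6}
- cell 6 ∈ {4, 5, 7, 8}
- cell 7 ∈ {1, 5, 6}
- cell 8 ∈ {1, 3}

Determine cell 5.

4

Among the 8 variables, 3 fits only cell 8 (and all 8 values in {1, 2, 3, 4, 5, 6, 7, 8} must be used), so cell 8 = 3.
The 2 variables cell 2 and cell 4 are confined to {1, 5}, which locks those values in; drop them from cell 1, cell 5, cell 6, cell 7.
cell 1 must be 2 (only option left). Strike 2 from cell 3.
cell 7 must be 6 (only option left). Remove 6 from cell 5.
So cell 5 = 4.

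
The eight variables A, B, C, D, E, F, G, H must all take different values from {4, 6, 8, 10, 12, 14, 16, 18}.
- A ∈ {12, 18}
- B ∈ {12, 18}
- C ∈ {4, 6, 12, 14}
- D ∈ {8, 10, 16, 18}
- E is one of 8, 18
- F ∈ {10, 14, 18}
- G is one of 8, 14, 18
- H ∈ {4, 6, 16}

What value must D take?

16

The 2 variables A and B are confined to {12, 18}, which locks those values in; drop them from C, D, E, F, G.
E has just one choice, so E = 8. Strike 8 from D, G.
G's domain is down to {14}, so G = 14. Remove 14 from C, F.
That leaves F = 10. Strike 10 from D.
So D = 16.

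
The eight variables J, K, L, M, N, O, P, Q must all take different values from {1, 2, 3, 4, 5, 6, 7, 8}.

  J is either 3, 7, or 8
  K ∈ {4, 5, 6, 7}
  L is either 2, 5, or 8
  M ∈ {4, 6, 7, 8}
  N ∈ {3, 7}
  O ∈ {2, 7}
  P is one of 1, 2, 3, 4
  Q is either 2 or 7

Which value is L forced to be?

5

The 8 variables together cover exactly {1, 2, 3, 4, 5, 6, 7, 8} — 8 values for 8 variables — and 1 appears only in P's list, so P = 1.
O and Q share exactly the 2 values {2, 7}; by pigeonhole those values go to them, so strike 2, 7 from J, K, L, M, N.
N's domain is down to {3}, so N = 3. Eliminate 3 elsewhere: J.
J must be 8 (only option left). Eliminate 8 elsewhere: L, M.
So L = 5.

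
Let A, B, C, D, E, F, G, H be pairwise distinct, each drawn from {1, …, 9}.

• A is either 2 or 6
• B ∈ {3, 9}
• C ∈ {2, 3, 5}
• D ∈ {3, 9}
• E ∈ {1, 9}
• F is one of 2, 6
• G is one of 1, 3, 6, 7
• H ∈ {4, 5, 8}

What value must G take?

The 2 variables A and F are confined to {2, 6}, which locks those values in; drop them from C, G.
B and D between them cover only {3, 9} — a naked pair. Remove those values from C, E, G.
C has just one choice, so C = 5. So H can't be 5.
E's domain is down to {1}, so E = 1. Strike 1 from G.
So G = 7.

7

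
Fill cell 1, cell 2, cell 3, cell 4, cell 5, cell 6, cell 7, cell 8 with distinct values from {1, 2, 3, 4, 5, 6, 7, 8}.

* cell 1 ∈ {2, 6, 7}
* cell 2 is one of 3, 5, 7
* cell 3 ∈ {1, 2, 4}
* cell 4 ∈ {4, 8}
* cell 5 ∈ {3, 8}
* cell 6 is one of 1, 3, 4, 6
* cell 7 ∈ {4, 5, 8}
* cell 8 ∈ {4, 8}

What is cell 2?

7

cell 4 and cell 8 between them cover only {4, 8} — a naked pair. Remove those values from cell 3, cell 5, cell 6, cell 7.
cell 5 must be 3 (only option left). So cell 2, cell 6 can't be 3.
cell 7 must be 5 (only option left). So cell 2 can't be 5.
So cell 2 = 7.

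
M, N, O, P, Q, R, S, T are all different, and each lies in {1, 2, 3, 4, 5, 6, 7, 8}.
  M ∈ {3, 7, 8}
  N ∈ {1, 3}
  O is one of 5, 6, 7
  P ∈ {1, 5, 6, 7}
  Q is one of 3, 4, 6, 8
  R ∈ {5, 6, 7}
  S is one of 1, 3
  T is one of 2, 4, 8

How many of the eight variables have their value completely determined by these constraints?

3

The 8 variables together cover exactly {1, 2, 3, 4, 5, 6, 7, 8} — 8 values for 8 variables — and 2 appears only in T's list, so T = 2.
The 7 still-open variables draw from only 7 values {1, 3, 4, 5, 6, 7, 8}, so each is used; only Q can be 4, hence Q = 4.
Among the 6 still-open variables, 8 fits only M (and all 6 values in {1, 3, 5, 6, 7, 8} must be used), so M = 8.
N and S between them cover only {1, 3} — a naked pair. Remove those values from P.
Determined: M=8, Q=4, T=2. The other variables each still have more than one consistent value. That makes 3.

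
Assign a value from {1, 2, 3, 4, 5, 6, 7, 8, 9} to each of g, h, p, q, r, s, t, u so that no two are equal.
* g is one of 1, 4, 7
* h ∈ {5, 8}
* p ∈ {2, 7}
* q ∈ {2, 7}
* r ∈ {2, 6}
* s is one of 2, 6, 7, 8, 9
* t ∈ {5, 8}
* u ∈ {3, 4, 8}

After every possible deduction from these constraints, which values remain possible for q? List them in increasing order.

2, 7

h and t share exactly the 2 values {5, 8}; by pigeonhole those values go to them, so strike 5, 8 from s, u.
p and q between them cover only {2, 7} — a naked pair. Remove those values from g, r, s.
That leaves r = 6. Eliminate 6 elsewhere: s.
s has just one choice, so s = 9.
No further eliminations apply; q can still be any of 2, 7.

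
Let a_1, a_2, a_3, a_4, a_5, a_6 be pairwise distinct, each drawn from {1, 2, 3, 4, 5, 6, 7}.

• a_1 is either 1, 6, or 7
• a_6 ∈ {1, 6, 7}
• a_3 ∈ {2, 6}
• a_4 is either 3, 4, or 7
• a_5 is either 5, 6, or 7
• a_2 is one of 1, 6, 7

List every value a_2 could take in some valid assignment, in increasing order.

a_1, a_2, a_6 between them cover only {1, 6, 7} — a naked triple. Remove those values from a_3, a_4, a_5.
a_3 must be 2 (only option left).
a_5 has just one choice, so a_5 = 5.
No further eliminations apply; a_2 can still be any of 1, 6, 7.

1, 6, 7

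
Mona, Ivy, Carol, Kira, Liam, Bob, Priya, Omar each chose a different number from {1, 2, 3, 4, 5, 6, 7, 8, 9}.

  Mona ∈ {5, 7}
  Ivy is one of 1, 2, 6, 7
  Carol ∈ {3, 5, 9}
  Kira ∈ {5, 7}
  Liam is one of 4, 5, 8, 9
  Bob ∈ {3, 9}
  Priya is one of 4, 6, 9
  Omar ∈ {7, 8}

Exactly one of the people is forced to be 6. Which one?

Mona and Kira share exactly the 2 values {5, 7}; by pigeonhole those values go to them, so strike 5, 7 from Ivy, Carol, Liam, Omar.
That leaves Omar = 8. Strike 8 from Liam.
Carol and Bob share exactly the 2 values {3, 9}; by pigeonhole those values go to them, so strike 3, 9 from Liam, Priya.
That leaves Liam = 4. Strike 4 from Priya.
So 6 goes to Priya.

Priya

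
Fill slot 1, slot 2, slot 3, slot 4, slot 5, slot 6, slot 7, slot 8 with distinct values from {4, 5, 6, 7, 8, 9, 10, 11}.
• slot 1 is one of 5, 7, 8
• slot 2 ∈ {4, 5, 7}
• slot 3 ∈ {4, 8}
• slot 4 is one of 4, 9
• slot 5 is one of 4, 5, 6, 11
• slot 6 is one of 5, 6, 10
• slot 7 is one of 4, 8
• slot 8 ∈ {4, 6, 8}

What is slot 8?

6

The 8 variables draw from only 8 values {4, 5, 6, 7, 8, 9, 10, 11}, so each is used; only slot 4 can be 9, hence slot 4 = 9.
The 7 still-open variables together cover exactly {4, 5, 6, 7, 8, 10, 11} — 7 values for 7 variables — and 10 appears only in slot 6's list, so slot 6 = 10.
The 6 still-open variables draw from only 6 values {4, 5, 6, 7, 8, 11}, so each is used; only slot 5 can be 11, hence slot 5 = 11.
Among the 5 still-open variables, 6 fits only slot 8 (and all 5 values in {4, 5, 6, 7, 8} must be used), so slot 8 = 6.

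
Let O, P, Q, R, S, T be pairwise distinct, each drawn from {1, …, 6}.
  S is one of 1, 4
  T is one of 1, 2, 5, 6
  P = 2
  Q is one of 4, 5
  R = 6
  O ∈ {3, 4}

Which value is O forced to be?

P's domain is down to {2}, so P = 2. Remove 2 from T.
That leaves R = 6. Remove 6 from T.
Among the 4 still-open variables, 3 fits only O (and all 4 values in {1, 3, 4, 5} must be used), so O = 3.

3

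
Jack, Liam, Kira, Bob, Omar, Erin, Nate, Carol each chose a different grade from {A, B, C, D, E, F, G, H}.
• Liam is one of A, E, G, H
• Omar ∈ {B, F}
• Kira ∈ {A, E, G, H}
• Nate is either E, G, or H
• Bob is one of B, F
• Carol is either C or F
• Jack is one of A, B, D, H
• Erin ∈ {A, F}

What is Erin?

A

The 8 variables draw from only 8 values {A, B, C, D, E, F, G, H}, so each is used; only Carol can be C, hence Carol = C.
The 7 still-open variables together cover exactly {A, B, D, E, F, G, H} — 7 values for 7 variables — and D appears only in Jack's list, so Jack = D.
The 2 variables Bob and Omar are confined to {B, F}, which locks those values in; drop them from Erin.
So Erin = A.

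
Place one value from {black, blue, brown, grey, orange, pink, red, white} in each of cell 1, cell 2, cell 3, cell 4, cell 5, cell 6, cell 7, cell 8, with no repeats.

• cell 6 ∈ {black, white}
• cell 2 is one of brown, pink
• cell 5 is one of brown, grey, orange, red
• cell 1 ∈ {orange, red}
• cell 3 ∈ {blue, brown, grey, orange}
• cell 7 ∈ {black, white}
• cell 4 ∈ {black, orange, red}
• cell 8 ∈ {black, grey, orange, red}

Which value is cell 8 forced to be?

The 8 variables draw from only 8 values {black, blue, brown, grey, orange, pink, red, white}, so each is used; only cell 3 can be blue, hence cell 3 = blue.
Among the 7 still-open variables, pink fits only cell 2 (and all 7 values in {black, brown, grey, orange, pink, red, white} must be used), so cell 2 = pink.
The 6 still-open variables draw from only 6 values {black, brown, grey, orange, red, white}, so each is used; only cell 5 can be brown, hence cell 5 = brown.
Among the 5 still-open variables, grey fits only cell 8 (and all 5 values in {black, grey, orange, red, white} must be used), so cell 8 = grey.

grey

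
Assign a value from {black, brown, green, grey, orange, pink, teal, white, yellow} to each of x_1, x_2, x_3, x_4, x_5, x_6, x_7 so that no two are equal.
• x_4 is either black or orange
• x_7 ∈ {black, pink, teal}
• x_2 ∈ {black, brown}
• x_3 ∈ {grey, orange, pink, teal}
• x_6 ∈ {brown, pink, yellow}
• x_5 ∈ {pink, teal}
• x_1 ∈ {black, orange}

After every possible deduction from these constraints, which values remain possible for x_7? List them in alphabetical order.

The 7 variables together cover exactly {black, brown, grey, orange, pink, teal, yellow} — 7 values for 7 variables — and grey appears only in x_3's list, so x_3 = grey.
The 6 still-open variables draw from only 6 values {black, brown, orange, pink, teal, yellow}, so each is used; only x_6 can be yellow, hence x_6 = yellow.
The 5 still-open variables together cover exactly {black, brown, orange, pink, teal} — 5 values for 5 variables — and brown appears only in x_2's list, so x_2 = brown.
x_1 and x_4 between them cover only {black, orange} — a naked pair. Remove those values from x_7.
No further eliminations apply; x_7 can still be any of pink, teal.

pink, teal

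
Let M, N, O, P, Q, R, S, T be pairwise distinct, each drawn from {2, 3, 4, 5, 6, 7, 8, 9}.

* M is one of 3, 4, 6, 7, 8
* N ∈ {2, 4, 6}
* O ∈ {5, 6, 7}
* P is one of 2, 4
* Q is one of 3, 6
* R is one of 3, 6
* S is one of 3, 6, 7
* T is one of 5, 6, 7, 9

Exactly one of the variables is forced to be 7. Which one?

S

Among the 8 variables, 8 fits only M (and all 8 values in {2, 3, 4, 5, 6, 7, 8, 9} must be used), so M = 8.
The 7 still-open variables together cover exactly {2, 3, 4, 5, 6, 7, 9} — 7 values for 7 variables — and 9 appears only in T's list, so T = 9.
The 6 still-open variables draw from only 6 values {2, 3, 4, 5, 6, 7}, so each is used; only O can be 5, hence O = 5.
The 5 still-open variables together cover exactly {2, 3, 4, 6, 7} — 5 values for 5 variables — and 7 appears only in S's list, so S = 7.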